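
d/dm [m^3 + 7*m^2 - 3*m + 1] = 3*m^2 + 14*m - 3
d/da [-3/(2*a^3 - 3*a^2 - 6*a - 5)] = 18*(a^2 - a - 1)/(-2*a^3 + 3*a^2 + 6*a + 5)^2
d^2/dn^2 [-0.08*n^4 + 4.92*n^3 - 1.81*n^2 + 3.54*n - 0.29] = -0.96*n^2 + 29.52*n - 3.62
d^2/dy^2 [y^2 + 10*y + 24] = 2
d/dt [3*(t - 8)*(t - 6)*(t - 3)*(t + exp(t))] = 3*t^3*exp(t) + 12*t^3 - 42*t^2*exp(t) - 153*t^2 + 168*t*exp(t) + 540*t - 162*exp(t) - 432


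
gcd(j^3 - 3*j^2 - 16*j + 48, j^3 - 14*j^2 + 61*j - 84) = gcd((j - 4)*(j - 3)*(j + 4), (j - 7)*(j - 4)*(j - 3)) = j^2 - 7*j + 12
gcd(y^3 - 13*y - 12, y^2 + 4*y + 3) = y^2 + 4*y + 3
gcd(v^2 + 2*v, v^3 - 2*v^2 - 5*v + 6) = v + 2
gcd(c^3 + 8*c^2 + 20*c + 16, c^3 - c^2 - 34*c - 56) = c^2 + 6*c + 8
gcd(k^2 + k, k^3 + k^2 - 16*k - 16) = k + 1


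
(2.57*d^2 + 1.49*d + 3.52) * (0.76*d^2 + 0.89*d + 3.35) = 1.9532*d^4 + 3.4197*d^3 + 12.6108*d^2 + 8.1243*d + 11.792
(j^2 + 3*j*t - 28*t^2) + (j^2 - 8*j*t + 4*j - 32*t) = 2*j^2 - 5*j*t + 4*j - 28*t^2 - 32*t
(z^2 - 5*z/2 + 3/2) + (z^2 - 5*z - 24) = 2*z^2 - 15*z/2 - 45/2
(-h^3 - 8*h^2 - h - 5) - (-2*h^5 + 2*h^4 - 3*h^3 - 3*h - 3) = 2*h^5 - 2*h^4 + 2*h^3 - 8*h^2 + 2*h - 2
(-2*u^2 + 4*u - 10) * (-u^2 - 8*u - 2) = 2*u^4 + 12*u^3 - 18*u^2 + 72*u + 20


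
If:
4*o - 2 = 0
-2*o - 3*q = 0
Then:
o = 1/2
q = -1/3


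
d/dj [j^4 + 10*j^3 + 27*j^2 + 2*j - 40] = 4*j^3 + 30*j^2 + 54*j + 2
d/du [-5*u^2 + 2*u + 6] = 2 - 10*u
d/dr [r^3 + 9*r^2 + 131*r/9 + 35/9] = 3*r^2 + 18*r + 131/9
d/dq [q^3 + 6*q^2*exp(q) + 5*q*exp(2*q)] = 6*q^2*exp(q) + 3*q^2 + 10*q*exp(2*q) + 12*q*exp(q) + 5*exp(2*q)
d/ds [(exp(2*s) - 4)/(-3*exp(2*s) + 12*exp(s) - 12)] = 4*exp(s)/(3*(exp(2*s) - 4*exp(s) + 4))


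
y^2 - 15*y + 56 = (y - 8)*(y - 7)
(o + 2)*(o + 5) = o^2 + 7*o + 10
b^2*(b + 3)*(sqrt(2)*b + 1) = sqrt(2)*b^4 + b^3 + 3*sqrt(2)*b^3 + 3*b^2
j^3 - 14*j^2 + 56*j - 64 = (j - 8)*(j - 4)*(j - 2)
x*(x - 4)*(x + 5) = x^3 + x^2 - 20*x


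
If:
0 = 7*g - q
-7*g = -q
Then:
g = q/7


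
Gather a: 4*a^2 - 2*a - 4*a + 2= 4*a^2 - 6*a + 2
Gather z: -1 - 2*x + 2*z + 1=-2*x + 2*z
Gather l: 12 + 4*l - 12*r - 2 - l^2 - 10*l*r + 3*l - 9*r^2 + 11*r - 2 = -l^2 + l*(7 - 10*r) - 9*r^2 - r + 8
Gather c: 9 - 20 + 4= -7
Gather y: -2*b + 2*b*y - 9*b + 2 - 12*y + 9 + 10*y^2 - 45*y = -11*b + 10*y^2 + y*(2*b - 57) + 11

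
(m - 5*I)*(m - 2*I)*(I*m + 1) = I*m^3 + 8*m^2 - 17*I*m - 10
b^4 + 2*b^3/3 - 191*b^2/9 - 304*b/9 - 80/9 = (b - 5)*(b + 1/3)*(b + 4/3)*(b + 4)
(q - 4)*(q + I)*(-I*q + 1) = -I*q^3 + 2*q^2 + 4*I*q^2 - 8*q + I*q - 4*I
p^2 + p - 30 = (p - 5)*(p + 6)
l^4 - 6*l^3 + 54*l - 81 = (l - 3)^3*(l + 3)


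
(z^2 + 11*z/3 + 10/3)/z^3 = (3*z^2 + 11*z + 10)/(3*z^3)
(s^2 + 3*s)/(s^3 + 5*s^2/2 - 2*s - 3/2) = 2*s/(2*s^2 - s - 1)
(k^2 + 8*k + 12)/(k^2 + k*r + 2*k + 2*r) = (k + 6)/(k + r)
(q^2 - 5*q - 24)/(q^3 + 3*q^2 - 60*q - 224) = (q + 3)/(q^2 + 11*q + 28)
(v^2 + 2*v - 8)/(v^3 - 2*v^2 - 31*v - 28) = (v - 2)/(v^2 - 6*v - 7)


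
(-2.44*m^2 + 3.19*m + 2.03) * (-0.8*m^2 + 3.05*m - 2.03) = 1.952*m^4 - 9.994*m^3 + 13.0587*m^2 - 0.2842*m - 4.1209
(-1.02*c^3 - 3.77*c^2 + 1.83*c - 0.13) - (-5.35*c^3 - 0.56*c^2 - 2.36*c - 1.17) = 4.33*c^3 - 3.21*c^2 + 4.19*c + 1.04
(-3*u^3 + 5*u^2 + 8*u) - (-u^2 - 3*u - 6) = -3*u^3 + 6*u^2 + 11*u + 6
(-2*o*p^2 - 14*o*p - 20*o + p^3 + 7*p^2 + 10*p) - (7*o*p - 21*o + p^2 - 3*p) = -2*o*p^2 - 21*o*p + o + p^3 + 6*p^2 + 13*p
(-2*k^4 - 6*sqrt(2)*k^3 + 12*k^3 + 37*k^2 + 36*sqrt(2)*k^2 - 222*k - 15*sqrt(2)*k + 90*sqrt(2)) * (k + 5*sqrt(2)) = -2*k^5 - 16*sqrt(2)*k^4 + 12*k^4 - 23*k^3 + 96*sqrt(2)*k^3 + 138*k^2 + 170*sqrt(2)*k^2 - 1020*sqrt(2)*k - 150*k + 900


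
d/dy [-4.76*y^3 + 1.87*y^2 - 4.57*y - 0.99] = -14.28*y^2 + 3.74*y - 4.57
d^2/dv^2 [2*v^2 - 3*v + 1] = 4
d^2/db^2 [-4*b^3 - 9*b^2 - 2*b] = -24*b - 18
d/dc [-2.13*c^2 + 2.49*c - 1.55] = 2.49 - 4.26*c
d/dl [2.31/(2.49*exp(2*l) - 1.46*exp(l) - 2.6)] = (3.3726 - 11.5038*exp(l))*exp(l)/(-2.49*exp(2*l) + 1.46*exp(l) + 2.6)^2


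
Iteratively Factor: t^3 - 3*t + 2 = (t + 2)*(t^2 - 2*t + 1) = (t - 1)*(t + 2)*(t - 1)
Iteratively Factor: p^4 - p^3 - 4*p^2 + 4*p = (p + 2)*(p^3 - 3*p^2 + 2*p) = p*(p + 2)*(p^2 - 3*p + 2) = p*(p - 1)*(p + 2)*(p - 2)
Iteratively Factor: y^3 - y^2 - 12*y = (y + 3)*(y^2 - 4*y) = (y - 4)*(y + 3)*(y)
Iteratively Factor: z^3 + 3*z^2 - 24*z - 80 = (z + 4)*(z^2 - z - 20) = (z + 4)^2*(z - 5)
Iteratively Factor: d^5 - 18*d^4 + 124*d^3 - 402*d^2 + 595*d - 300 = (d - 3)*(d^4 - 15*d^3 + 79*d^2 - 165*d + 100) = (d - 5)*(d - 3)*(d^3 - 10*d^2 + 29*d - 20) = (d - 5)*(d - 3)*(d - 1)*(d^2 - 9*d + 20) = (d - 5)*(d - 4)*(d - 3)*(d - 1)*(d - 5)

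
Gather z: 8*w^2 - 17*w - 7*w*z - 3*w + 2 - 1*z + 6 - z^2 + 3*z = 8*w^2 - 20*w - z^2 + z*(2 - 7*w) + 8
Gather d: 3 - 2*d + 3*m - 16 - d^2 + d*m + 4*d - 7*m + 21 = -d^2 + d*(m + 2) - 4*m + 8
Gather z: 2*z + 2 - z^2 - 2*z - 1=1 - z^2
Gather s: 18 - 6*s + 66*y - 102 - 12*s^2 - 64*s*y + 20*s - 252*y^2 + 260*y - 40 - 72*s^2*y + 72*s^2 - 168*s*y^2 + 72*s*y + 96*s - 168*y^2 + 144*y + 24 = s^2*(60 - 72*y) + s*(-168*y^2 + 8*y + 110) - 420*y^2 + 470*y - 100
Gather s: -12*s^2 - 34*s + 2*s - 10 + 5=-12*s^2 - 32*s - 5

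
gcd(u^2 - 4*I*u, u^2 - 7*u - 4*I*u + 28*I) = u - 4*I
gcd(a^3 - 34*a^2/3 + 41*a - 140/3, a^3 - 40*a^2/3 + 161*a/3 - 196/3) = a^2 - 19*a/3 + 28/3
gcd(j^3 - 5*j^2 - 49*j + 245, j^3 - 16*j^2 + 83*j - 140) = j^2 - 12*j + 35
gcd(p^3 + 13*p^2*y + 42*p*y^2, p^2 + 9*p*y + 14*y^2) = p + 7*y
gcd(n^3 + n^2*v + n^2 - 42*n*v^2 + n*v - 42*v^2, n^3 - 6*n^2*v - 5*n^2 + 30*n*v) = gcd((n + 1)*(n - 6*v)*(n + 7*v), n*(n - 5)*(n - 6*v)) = -n + 6*v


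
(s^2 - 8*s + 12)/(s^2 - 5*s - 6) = (s - 2)/(s + 1)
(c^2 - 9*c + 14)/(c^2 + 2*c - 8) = (c - 7)/(c + 4)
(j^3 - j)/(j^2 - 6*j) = (j^2 - 1)/(j - 6)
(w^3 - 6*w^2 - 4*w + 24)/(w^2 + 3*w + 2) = (w^2 - 8*w + 12)/(w + 1)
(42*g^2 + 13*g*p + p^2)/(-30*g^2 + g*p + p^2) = (7*g + p)/(-5*g + p)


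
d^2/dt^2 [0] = 0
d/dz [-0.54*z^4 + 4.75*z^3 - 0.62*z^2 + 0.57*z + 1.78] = -2.16*z^3 + 14.25*z^2 - 1.24*z + 0.57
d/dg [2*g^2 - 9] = 4*g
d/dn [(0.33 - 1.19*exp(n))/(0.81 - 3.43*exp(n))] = 0.168*exp(n)/(3.43*exp(n) - 0.81)^2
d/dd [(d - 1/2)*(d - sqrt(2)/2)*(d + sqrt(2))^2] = 4*d^3 - 3*d^2/2 + 9*sqrt(2)*d^2/2 - 3*sqrt(2)*d/2 - sqrt(2)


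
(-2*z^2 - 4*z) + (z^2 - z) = -z^2 - 5*z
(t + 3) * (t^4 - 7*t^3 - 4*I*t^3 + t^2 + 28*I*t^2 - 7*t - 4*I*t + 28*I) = t^5 - 4*t^4 - 4*I*t^4 - 20*t^3 + 16*I*t^3 - 4*t^2 + 80*I*t^2 - 21*t + 16*I*t + 84*I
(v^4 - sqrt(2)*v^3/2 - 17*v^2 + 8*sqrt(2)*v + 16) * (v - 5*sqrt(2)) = v^5 - 11*sqrt(2)*v^4/2 - 12*v^3 + 93*sqrt(2)*v^2 - 64*v - 80*sqrt(2)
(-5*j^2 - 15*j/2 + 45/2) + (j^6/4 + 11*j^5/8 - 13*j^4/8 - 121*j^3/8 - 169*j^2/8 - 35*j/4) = j^6/4 + 11*j^5/8 - 13*j^4/8 - 121*j^3/8 - 209*j^2/8 - 65*j/4 + 45/2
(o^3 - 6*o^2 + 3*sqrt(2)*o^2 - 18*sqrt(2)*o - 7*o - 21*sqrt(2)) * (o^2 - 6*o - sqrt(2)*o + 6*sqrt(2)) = o^5 - 12*o^4 + 2*sqrt(2)*o^4 - 24*sqrt(2)*o^3 + 23*o^3 + 58*sqrt(2)*o^2 + 114*o^2 - 174*o + 84*sqrt(2)*o - 252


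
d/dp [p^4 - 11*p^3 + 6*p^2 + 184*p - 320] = 4*p^3 - 33*p^2 + 12*p + 184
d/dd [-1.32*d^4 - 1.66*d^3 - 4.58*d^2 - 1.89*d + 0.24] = -5.28*d^3 - 4.98*d^2 - 9.16*d - 1.89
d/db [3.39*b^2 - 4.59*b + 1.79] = 6.78*b - 4.59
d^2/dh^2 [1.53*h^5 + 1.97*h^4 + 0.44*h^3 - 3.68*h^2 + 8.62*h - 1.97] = 30.6*h^3 + 23.64*h^2 + 2.64*h - 7.36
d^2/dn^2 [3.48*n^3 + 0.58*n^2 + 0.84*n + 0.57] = 20.88*n + 1.16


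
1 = 1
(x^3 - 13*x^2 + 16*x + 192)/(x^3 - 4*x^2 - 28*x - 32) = (x^2 - 5*x - 24)/(x^2 + 4*x + 4)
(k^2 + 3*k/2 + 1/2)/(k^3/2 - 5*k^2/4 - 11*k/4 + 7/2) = 2*(2*k^2 + 3*k + 1)/(2*k^3 - 5*k^2 - 11*k + 14)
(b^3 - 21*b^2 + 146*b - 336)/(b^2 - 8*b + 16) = (b^3 - 21*b^2 + 146*b - 336)/(b^2 - 8*b + 16)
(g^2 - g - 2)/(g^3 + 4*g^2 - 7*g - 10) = 1/(g + 5)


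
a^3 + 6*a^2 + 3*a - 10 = (a - 1)*(a + 2)*(a + 5)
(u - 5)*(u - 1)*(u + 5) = u^3 - u^2 - 25*u + 25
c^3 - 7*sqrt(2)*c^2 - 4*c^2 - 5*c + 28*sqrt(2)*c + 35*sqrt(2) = (c - 5)*(c + 1)*(c - 7*sqrt(2))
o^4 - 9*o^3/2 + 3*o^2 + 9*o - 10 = (o - 5/2)*(o - 2)*(o - sqrt(2))*(o + sqrt(2))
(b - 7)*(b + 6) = b^2 - b - 42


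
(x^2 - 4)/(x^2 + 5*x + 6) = (x - 2)/(x + 3)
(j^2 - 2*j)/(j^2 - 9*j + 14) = j/(j - 7)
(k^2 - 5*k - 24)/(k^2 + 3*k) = (k - 8)/k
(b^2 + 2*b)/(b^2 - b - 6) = b/(b - 3)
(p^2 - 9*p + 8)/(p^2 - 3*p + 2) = (p - 8)/(p - 2)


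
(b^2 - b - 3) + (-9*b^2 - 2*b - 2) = -8*b^2 - 3*b - 5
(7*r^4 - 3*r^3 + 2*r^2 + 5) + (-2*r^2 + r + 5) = 7*r^4 - 3*r^3 + r + 10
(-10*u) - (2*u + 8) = -12*u - 8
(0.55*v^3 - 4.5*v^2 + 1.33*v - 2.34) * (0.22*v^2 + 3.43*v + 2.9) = 0.121*v^5 + 0.8965*v^4 - 13.5474*v^3 - 9.0029*v^2 - 4.1692*v - 6.786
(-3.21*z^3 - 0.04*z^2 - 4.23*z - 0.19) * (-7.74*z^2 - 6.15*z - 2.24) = 24.8454*z^5 + 20.0511*z^4 + 40.1766*z^3 + 27.5747*z^2 + 10.6437*z + 0.4256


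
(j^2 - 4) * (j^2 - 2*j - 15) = j^4 - 2*j^3 - 19*j^2 + 8*j + 60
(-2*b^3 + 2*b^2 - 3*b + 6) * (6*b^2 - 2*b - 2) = -12*b^5 + 16*b^4 - 18*b^3 + 38*b^2 - 6*b - 12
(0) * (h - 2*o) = 0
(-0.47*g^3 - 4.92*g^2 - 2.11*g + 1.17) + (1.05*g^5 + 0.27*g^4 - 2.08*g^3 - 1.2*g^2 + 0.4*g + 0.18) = 1.05*g^5 + 0.27*g^4 - 2.55*g^3 - 6.12*g^2 - 1.71*g + 1.35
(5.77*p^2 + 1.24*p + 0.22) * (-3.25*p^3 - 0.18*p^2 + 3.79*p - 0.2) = -18.7525*p^5 - 5.0686*p^4 + 20.9301*p^3 + 3.506*p^2 + 0.5858*p - 0.044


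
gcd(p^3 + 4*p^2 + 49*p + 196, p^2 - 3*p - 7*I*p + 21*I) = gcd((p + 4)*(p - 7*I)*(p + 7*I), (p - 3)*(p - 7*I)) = p - 7*I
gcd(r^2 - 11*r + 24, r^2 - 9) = r - 3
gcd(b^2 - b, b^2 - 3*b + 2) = b - 1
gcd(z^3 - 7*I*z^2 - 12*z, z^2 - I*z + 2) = 1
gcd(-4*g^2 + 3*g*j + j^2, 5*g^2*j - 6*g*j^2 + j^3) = g - j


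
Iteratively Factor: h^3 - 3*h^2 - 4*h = (h + 1)*(h^2 - 4*h) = (h - 4)*(h + 1)*(h)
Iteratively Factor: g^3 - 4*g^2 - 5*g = (g - 5)*(g^2 + g) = g*(g - 5)*(g + 1)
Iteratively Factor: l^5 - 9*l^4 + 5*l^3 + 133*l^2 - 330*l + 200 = (l + 4)*(l^4 - 13*l^3 + 57*l^2 - 95*l + 50) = (l - 5)*(l + 4)*(l^3 - 8*l^2 + 17*l - 10) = (l - 5)*(l - 1)*(l + 4)*(l^2 - 7*l + 10) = (l - 5)^2*(l - 1)*(l + 4)*(l - 2)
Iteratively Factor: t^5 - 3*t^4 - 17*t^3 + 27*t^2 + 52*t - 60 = (t - 1)*(t^4 - 2*t^3 - 19*t^2 + 8*t + 60) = (t - 2)*(t - 1)*(t^3 - 19*t - 30) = (t - 2)*(t - 1)*(t + 2)*(t^2 - 2*t - 15) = (t - 2)*(t - 1)*(t + 2)*(t + 3)*(t - 5)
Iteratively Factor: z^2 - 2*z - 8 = (z + 2)*(z - 4)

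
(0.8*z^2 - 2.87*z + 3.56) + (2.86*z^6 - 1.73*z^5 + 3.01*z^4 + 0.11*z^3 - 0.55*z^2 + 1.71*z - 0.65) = 2.86*z^6 - 1.73*z^5 + 3.01*z^4 + 0.11*z^3 + 0.25*z^2 - 1.16*z + 2.91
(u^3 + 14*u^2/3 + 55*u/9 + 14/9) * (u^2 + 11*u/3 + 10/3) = u^5 + 25*u^4/3 + 239*u^3/9 + 1067*u^2/27 + 704*u/27 + 140/27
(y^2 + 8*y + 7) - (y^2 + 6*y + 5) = 2*y + 2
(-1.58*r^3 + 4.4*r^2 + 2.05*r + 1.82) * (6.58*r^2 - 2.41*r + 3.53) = -10.3964*r^5 + 32.7598*r^4 - 2.6924*r^3 + 22.5671*r^2 + 2.8503*r + 6.4246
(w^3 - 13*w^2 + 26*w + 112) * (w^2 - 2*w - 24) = w^5 - 15*w^4 + 28*w^3 + 372*w^2 - 848*w - 2688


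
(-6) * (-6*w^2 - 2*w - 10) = 36*w^2 + 12*w + 60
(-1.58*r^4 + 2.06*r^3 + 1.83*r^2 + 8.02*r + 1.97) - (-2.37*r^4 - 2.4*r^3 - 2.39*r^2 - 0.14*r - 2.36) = 0.79*r^4 + 4.46*r^3 + 4.22*r^2 + 8.16*r + 4.33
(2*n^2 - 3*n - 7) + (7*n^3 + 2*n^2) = 7*n^3 + 4*n^2 - 3*n - 7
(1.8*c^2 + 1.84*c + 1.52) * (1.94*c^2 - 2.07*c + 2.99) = 3.492*c^4 - 0.1564*c^3 + 4.522*c^2 + 2.3552*c + 4.5448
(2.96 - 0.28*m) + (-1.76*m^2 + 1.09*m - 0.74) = -1.76*m^2 + 0.81*m + 2.22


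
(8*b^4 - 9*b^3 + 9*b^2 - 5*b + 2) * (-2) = -16*b^4 + 18*b^3 - 18*b^2 + 10*b - 4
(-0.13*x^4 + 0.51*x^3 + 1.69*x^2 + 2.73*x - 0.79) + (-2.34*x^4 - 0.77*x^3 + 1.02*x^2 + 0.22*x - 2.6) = -2.47*x^4 - 0.26*x^3 + 2.71*x^2 + 2.95*x - 3.39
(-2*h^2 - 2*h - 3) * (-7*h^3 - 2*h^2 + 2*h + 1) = 14*h^5 + 18*h^4 + 21*h^3 - 8*h - 3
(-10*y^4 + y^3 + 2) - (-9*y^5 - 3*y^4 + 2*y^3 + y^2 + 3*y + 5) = 9*y^5 - 7*y^4 - y^3 - y^2 - 3*y - 3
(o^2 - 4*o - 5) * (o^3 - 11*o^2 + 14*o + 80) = o^5 - 15*o^4 + 53*o^3 + 79*o^2 - 390*o - 400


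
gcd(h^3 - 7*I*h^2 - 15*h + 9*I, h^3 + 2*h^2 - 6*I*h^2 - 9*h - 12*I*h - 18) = h^2 - 6*I*h - 9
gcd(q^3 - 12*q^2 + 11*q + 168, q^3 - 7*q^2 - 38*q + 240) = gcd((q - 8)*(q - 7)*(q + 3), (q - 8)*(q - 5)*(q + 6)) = q - 8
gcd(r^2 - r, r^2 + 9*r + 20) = 1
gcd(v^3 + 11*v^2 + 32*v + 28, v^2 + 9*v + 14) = v^2 + 9*v + 14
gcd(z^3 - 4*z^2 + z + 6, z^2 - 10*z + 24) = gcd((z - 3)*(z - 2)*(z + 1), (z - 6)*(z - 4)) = 1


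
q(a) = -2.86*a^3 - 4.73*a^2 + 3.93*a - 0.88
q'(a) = -8.58*a^2 - 9.46*a + 3.93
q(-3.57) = 54.93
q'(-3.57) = -71.65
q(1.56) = -17.12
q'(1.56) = -31.71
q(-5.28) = 267.49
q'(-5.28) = -185.32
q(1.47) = -14.41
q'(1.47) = -28.52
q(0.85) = -2.71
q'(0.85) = -10.31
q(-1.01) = -6.73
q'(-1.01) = 4.73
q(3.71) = -197.45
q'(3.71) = -149.26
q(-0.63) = -4.52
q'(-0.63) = 6.48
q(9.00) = -2433.58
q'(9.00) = -776.19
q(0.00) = -0.88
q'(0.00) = 3.93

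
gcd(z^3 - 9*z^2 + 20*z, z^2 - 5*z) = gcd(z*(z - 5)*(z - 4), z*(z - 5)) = z^2 - 5*z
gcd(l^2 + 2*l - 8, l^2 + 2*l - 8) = l^2 + 2*l - 8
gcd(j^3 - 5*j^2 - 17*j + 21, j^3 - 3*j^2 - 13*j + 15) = j^2 + 2*j - 3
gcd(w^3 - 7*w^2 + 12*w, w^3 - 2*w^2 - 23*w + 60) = w^2 - 7*w + 12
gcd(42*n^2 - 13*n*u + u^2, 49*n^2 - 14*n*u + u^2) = -7*n + u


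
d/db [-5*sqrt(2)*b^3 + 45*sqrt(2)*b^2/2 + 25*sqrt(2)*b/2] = sqrt(2)*(-15*b^2 + 45*b + 25/2)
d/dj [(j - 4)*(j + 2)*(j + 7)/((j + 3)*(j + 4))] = (j^4 + 14*j^3 + 93*j^2 + 232*j + 128)/(j^4 + 14*j^3 + 73*j^2 + 168*j + 144)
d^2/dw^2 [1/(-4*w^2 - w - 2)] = 2*(16*w^2 + 4*w - (8*w + 1)^2 + 8)/(4*w^2 + w + 2)^3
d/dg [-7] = 0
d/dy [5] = 0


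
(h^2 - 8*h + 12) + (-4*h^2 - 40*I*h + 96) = -3*h^2 - 8*h - 40*I*h + 108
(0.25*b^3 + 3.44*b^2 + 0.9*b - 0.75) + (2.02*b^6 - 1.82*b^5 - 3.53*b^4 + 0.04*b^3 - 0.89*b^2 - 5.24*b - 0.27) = 2.02*b^6 - 1.82*b^5 - 3.53*b^4 + 0.29*b^3 + 2.55*b^2 - 4.34*b - 1.02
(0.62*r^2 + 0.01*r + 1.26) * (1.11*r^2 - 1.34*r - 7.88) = 0.6882*r^4 - 0.8197*r^3 - 3.5004*r^2 - 1.7672*r - 9.9288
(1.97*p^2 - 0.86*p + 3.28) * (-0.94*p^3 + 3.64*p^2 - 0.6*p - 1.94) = -1.8518*p^5 + 7.9792*p^4 - 7.3956*p^3 + 8.6334*p^2 - 0.2996*p - 6.3632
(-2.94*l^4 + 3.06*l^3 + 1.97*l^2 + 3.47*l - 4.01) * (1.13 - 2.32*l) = 6.8208*l^5 - 10.4214*l^4 - 1.1126*l^3 - 5.8243*l^2 + 13.2243*l - 4.5313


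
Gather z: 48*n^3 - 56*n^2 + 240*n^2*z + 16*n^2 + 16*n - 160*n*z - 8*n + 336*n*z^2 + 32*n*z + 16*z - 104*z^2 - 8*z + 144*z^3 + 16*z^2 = 48*n^3 - 40*n^2 + 8*n + 144*z^3 + z^2*(336*n - 88) + z*(240*n^2 - 128*n + 8)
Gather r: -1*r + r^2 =r^2 - r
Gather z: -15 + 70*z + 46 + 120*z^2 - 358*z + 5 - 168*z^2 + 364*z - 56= -48*z^2 + 76*z - 20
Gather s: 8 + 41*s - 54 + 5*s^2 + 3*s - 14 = 5*s^2 + 44*s - 60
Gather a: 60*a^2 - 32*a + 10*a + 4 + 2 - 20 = 60*a^2 - 22*a - 14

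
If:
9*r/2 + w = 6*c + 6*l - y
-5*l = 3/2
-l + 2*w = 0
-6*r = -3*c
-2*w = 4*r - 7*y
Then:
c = 45/97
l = -3/10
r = 45/194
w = -3/20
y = 87/970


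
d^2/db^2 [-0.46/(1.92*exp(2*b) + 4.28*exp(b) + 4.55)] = ((3.5328*exp(b) + 1.9688)*(1.92*exp(2*b) + 4.28*exp(b) + 4.55) - 0.46*(3.84*exp(b) + 4.28)*(7.68*exp(b) + 8.56)*exp(b))*exp(b)/(1.92*exp(2*b) + 4.28*exp(b) + 4.55)^3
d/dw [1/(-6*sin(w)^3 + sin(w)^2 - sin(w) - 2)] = (18*sin(w)^2 - 2*sin(w) + 1)*cos(w)/(6*sin(w)^3 - sin(w)^2 + sin(w) + 2)^2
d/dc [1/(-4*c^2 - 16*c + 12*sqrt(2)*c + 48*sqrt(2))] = (2*c - 3*sqrt(2) + 4)/(4*(c^2 - 3*sqrt(2)*c + 4*c - 12*sqrt(2))^2)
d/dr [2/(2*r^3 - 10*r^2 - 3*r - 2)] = 2*(-6*r^2 + 20*r + 3)/(-2*r^3 + 10*r^2 + 3*r + 2)^2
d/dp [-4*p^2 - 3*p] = -8*p - 3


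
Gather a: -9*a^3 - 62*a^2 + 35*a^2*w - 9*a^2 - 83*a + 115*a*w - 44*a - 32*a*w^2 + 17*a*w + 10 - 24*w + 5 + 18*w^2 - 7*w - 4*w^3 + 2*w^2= -9*a^3 + a^2*(35*w - 71) + a*(-32*w^2 + 132*w - 127) - 4*w^3 + 20*w^2 - 31*w + 15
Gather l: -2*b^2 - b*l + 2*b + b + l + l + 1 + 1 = -2*b^2 + 3*b + l*(2 - b) + 2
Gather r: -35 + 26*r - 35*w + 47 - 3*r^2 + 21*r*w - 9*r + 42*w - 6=-3*r^2 + r*(21*w + 17) + 7*w + 6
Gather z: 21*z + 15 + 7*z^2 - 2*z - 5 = 7*z^2 + 19*z + 10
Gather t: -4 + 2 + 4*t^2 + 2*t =4*t^2 + 2*t - 2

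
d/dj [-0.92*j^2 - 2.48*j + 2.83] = -1.84*j - 2.48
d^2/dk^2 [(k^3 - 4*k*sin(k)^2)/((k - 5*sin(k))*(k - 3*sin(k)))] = 2*(-4*k^6*sin(k) + 6*k^5*sin(k)^2 + 45*k^5 + 132*k^4*sin(k)^3 - 90*k^4*sin(k)*cos(k) - 360*k^4*sin(k) - 442*k^3*sin(k)^4 + 720*k^3*sin(k)^2*cos(k) + 900*k^3*sin(k)^2 + 240*k^2*sin(k)^5 - 1710*k^2*sin(k)^3*cos(k) - 840*k^2*sin(k)^3 + 960*k*sin(k)^4*cos(k) + 855*k*sin(k)^4 - 480*sin(k)^5)/((k - 5*sin(k))^3*(k - 3*sin(k))^3)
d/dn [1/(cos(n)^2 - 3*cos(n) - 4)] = (2*cos(n) - 3)*sin(n)/(sin(n)^2 + 3*cos(n) + 3)^2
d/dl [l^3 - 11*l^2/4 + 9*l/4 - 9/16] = 3*l^2 - 11*l/2 + 9/4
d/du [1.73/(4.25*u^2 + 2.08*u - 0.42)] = (-14.705*u - 3.5984)/(4.25*u^2 + 2.08*u - 0.42)^2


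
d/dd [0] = 0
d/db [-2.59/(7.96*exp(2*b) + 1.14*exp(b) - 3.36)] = (41.2328*exp(b) + 2.9526)*exp(b)/(7.96*exp(2*b) + 1.14*exp(b) - 3.36)^2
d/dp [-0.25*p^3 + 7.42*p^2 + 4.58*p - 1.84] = -0.75*p^2 + 14.84*p + 4.58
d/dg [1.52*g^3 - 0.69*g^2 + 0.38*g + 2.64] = 4.56*g^2 - 1.38*g + 0.38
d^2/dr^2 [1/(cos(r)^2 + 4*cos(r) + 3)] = (-4*sin(r)^4 + 6*sin(r)^2 + 27*cos(r) - 3*cos(3*r) + 24)/((cos(r) + 1)^3*(cos(r) + 3)^3)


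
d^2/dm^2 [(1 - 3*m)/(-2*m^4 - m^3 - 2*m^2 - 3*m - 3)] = 2*((3*m - 1)*(8*m^3 + 3*m^2 + 4*m + 3)^2 - (24*m^3 + 9*m^2 + 12*m + (3*m - 1)*(12*m^2 + 3*m + 2) + 9)*(2*m^4 + m^3 + 2*m^2 + 3*m + 3))/(2*m^4 + m^3 + 2*m^2 + 3*m + 3)^3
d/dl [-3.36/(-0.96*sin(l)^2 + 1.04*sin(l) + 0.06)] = (3.4944 - 6.4512*sin(l))*cos(l)/(-0.96*sin(l)^2 + 1.04*sin(l) + 0.06)^2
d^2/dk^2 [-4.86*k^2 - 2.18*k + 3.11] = -9.72000000000000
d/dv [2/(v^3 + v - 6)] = 2*(-3*v^2 - 1)/(v^3 + v - 6)^2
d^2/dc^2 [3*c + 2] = 0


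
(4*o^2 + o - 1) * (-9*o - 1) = -36*o^3 - 13*o^2 + 8*o + 1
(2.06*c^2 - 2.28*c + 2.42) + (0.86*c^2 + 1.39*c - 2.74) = 2.92*c^2 - 0.89*c - 0.32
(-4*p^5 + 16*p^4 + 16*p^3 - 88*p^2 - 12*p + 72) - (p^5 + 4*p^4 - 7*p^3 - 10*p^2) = -5*p^5 + 12*p^4 + 23*p^3 - 78*p^2 - 12*p + 72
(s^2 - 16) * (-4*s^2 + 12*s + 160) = -4*s^4 + 12*s^3 + 224*s^2 - 192*s - 2560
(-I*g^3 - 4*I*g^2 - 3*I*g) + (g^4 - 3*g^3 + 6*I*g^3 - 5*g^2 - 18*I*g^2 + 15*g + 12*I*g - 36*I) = g^4 - 3*g^3 + 5*I*g^3 - 5*g^2 - 22*I*g^2 + 15*g + 9*I*g - 36*I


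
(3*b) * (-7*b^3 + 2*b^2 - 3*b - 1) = -21*b^4 + 6*b^3 - 9*b^2 - 3*b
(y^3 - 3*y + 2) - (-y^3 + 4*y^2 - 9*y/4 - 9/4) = 2*y^3 - 4*y^2 - 3*y/4 + 17/4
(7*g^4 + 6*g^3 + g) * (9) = 63*g^4 + 54*g^3 + 9*g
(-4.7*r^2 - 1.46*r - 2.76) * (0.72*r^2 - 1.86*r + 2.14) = -3.384*r^4 + 7.6908*r^3 - 9.3296*r^2 + 2.0092*r - 5.9064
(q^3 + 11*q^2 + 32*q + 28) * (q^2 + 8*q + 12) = q^5 + 19*q^4 + 132*q^3 + 416*q^2 + 608*q + 336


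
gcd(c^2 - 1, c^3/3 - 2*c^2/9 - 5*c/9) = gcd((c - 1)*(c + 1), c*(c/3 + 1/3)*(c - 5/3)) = c + 1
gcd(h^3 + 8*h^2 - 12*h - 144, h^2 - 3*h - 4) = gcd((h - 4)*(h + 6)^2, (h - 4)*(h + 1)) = h - 4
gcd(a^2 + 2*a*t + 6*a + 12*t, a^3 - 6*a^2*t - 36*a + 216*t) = a + 6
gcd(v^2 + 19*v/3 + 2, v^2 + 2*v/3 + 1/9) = v + 1/3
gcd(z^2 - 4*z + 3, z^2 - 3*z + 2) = z - 1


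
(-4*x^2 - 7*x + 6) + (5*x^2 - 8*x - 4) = x^2 - 15*x + 2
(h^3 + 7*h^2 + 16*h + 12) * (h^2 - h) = h^5 + 6*h^4 + 9*h^3 - 4*h^2 - 12*h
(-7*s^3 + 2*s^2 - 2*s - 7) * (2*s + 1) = -14*s^4 - 3*s^3 - 2*s^2 - 16*s - 7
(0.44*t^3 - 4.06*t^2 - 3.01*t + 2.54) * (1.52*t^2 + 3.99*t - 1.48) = 0.6688*t^5 - 4.4156*t^4 - 21.4258*t^3 - 2.1403*t^2 + 14.5894*t - 3.7592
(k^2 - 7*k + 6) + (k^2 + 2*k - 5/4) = 2*k^2 - 5*k + 19/4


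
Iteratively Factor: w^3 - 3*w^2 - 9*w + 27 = (w - 3)*(w^2 - 9) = (w - 3)*(w + 3)*(w - 3)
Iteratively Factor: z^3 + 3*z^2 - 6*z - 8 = (z - 2)*(z^2 + 5*z + 4) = (z - 2)*(z + 1)*(z + 4)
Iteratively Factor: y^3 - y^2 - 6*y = (y + 2)*(y^2 - 3*y) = y*(y + 2)*(y - 3)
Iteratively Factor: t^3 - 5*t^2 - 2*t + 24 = (t - 4)*(t^2 - t - 6) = (t - 4)*(t - 3)*(t + 2)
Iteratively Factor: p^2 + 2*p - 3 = (p - 1)*(p + 3)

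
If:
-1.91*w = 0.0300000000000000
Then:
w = -0.02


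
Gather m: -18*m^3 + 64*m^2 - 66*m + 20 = -18*m^3 + 64*m^2 - 66*m + 20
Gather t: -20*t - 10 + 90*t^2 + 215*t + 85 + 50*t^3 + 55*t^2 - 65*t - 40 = 50*t^3 + 145*t^2 + 130*t + 35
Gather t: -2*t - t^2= -t^2 - 2*t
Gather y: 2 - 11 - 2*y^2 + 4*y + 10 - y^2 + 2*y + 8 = -3*y^2 + 6*y + 9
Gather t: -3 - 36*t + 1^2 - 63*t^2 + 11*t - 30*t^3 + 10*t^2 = -30*t^3 - 53*t^2 - 25*t - 2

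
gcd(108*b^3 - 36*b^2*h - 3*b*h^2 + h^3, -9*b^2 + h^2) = 3*b - h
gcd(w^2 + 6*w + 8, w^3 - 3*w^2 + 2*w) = 1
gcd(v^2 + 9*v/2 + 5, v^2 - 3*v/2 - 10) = v + 5/2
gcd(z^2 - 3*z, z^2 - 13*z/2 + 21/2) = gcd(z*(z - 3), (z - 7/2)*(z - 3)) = z - 3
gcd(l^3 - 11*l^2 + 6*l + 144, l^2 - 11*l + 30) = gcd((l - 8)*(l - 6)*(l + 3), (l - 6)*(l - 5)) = l - 6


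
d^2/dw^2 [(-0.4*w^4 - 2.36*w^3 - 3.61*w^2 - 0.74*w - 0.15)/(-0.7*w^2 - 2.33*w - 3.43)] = (0.392000000000001*w^6 + 3.91440000000001*w^5 + 18.79176*w^4 + 54.389228*w^3 + 118.072164*w^2 + 157.398444*w + 74.022936)/(0.343*w^6 + 3.4251*w^5 + 16.44279*w^4 + 46.215317*w^3 + 80.569671*w^2 + 82.236651*w + 40.353607)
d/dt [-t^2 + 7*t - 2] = 7 - 2*t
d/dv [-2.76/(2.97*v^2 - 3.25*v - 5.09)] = (16.3944*v - 8.97)/(-2.97*v^2 + 3.25*v + 5.09)^2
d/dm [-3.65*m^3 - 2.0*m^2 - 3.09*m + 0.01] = -10.95*m^2 - 4.0*m - 3.09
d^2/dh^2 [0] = 0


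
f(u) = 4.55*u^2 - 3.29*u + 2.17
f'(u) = 9.1*u - 3.29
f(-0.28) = 3.45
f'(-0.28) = -5.84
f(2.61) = 24.58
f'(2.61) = 20.46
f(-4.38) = 103.87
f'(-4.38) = -43.15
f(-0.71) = 6.80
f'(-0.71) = -9.75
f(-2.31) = 34.05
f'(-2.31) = -24.31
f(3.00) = 33.25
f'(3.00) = 24.01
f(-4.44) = 106.47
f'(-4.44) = -43.69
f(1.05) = 3.73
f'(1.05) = 6.26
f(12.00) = 617.89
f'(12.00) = 105.91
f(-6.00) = 185.71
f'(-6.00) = -57.89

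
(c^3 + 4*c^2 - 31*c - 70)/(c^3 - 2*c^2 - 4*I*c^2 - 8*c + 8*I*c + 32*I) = (c^2 + 2*c - 35)/(c^2 - 4*c*(1 + I) + 16*I)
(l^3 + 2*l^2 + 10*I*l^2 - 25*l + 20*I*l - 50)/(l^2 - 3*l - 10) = (l^2 + 10*I*l - 25)/(l - 5)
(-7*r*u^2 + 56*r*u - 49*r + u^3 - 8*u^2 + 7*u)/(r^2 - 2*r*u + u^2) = (-7*r*u^2 + 56*r*u - 49*r + u^3 - 8*u^2 + 7*u)/(r^2 - 2*r*u + u^2)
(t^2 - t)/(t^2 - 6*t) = (t - 1)/(t - 6)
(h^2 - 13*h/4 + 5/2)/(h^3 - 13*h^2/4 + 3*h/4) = (4*h^2 - 13*h + 10)/(h*(4*h^2 - 13*h + 3))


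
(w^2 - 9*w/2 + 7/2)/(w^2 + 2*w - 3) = (w - 7/2)/(w + 3)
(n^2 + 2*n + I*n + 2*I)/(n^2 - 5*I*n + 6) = (n + 2)/(n - 6*I)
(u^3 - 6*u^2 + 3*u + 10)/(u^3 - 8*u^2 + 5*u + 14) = (u - 5)/(u - 7)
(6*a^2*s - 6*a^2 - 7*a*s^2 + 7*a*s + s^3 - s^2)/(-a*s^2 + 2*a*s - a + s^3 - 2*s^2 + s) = (-6*a + s)/(s - 1)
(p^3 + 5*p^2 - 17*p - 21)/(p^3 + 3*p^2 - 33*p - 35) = (p - 3)/(p - 5)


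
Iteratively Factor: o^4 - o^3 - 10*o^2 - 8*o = (o + 2)*(o^3 - 3*o^2 - 4*o) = (o - 4)*(o + 2)*(o^2 + o) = o*(o - 4)*(o + 2)*(o + 1)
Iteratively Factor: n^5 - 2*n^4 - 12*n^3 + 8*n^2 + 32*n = (n)*(n^4 - 2*n^3 - 12*n^2 + 8*n + 32) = n*(n - 4)*(n^3 + 2*n^2 - 4*n - 8) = n*(n - 4)*(n + 2)*(n^2 - 4) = n*(n - 4)*(n - 2)*(n + 2)*(n + 2)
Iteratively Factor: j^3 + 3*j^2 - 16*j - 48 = (j - 4)*(j^2 + 7*j + 12) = (j - 4)*(j + 4)*(j + 3)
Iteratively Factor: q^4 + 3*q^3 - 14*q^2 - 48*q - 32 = (q + 2)*(q^3 + q^2 - 16*q - 16) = (q + 1)*(q + 2)*(q^2 - 16) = (q + 1)*(q + 2)*(q + 4)*(q - 4)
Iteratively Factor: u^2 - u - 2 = (u - 2)*(u + 1)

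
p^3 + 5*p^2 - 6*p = p*(p - 1)*(p + 6)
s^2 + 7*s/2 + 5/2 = (s + 1)*(s + 5/2)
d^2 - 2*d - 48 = (d - 8)*(d + 6)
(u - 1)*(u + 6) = u^2 + 5*u - 6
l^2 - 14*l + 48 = (l - 8)*(l - 6)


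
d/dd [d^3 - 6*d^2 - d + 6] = 3*d^2 - 12*d - 1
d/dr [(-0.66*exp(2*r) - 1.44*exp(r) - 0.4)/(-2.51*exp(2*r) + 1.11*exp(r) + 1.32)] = (-4.347*exp(2*r) - 3.7504*exp(r) - 1.4568)*exp(r)/(6.3001*exp(4*r) - 5.5722*exp(3*r) - 5.3943*exp(2*r) + 2.9304*exp(r) + 1.7424)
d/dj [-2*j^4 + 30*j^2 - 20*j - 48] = -8*j^3 + 60*j - 20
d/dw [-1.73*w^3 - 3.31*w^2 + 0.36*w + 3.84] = -5.19*w^2 - 6.62*w + 0.36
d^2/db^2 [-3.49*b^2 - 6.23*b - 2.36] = -6.98000000000000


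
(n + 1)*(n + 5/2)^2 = n^3 + 6*n^2 + 45*n/4 + 25/4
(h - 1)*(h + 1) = h^2 - 1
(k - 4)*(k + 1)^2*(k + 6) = k^4 + 4*k^3 - 19*k^2 - 46*k - 24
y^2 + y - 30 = (y - 5)*(y + 6)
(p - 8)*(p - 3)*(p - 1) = p^3 - 12*p^2 + 35*p - 24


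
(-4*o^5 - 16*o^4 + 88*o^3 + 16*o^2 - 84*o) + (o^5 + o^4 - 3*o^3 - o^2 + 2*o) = -3*o^5 - 15*o^4 + 85*o^3 + 15*o^2 - 82*o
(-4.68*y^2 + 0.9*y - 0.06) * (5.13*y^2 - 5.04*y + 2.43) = -24.0084*y^4 + 28.2042*y^3 - 16.2162*y^2 + 2.4894*y - 0.1458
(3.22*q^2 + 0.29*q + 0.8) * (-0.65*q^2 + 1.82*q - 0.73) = -2.093*q^4 + 5.6719*q^3 - 2.3428*q^2 + 1.2443*q - 0.584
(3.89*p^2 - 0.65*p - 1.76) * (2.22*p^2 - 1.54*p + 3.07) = 8.6358*p^4 - 7.4336*p^3 + 9.0361*p^2 + 0.7149*p - 5.4032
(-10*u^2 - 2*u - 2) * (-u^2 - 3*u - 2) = 10*u^4 + 32*u^3 + 28*u^2 + 10*u + 4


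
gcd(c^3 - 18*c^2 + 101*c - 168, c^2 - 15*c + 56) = c^2 - 15*c + 56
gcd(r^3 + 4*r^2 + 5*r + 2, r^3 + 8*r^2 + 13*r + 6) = r^2 + 2*r + 1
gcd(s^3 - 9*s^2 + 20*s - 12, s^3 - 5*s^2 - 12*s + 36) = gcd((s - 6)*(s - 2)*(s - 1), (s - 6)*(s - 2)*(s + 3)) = s^2 - 8*s + 12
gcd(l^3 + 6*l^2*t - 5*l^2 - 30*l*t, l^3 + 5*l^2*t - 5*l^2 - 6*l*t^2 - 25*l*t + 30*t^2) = l^2 + 6*l*t - 5*l - 30*t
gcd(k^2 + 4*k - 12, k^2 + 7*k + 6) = k + 6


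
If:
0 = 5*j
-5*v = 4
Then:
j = 0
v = -4/5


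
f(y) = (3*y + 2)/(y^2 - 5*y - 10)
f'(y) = (5 - 2*y)*(3*y + 2)/(y^2 - 5*y - 10)^2 + 3/(y^2 - 5*y - 10)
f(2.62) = -0.61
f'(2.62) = -0.19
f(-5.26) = -0.31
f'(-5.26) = -0.04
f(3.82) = -0.93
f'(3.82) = -0.38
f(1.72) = -0.46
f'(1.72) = -0.15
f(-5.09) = -0.32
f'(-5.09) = -0.05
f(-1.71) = -2.12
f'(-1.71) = -10.09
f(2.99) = -0.69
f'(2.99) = -0.23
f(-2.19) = -0.80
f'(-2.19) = -0.78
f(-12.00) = -0.18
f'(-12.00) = -0.01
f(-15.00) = -0.15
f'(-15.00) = -0.00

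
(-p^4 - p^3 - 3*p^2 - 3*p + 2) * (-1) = p^4 + p^3 + 3*p^2 + 3*p - 2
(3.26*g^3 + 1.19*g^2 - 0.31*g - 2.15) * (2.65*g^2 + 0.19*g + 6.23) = 8.639*g^5 + 3.7729*g^4 + 19.7144*g^3 + 1.6573*g^2 - 2.3398*g - 13.3945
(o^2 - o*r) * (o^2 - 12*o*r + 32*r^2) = o^4 - 13*o^3*r + 44*o^2*r^2 - 32*o*r^3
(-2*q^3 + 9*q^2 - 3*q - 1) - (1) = -2*q^3 + 9*q^2 - 3*q - 2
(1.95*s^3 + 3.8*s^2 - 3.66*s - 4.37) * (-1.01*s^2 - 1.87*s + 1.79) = -1.9695*s^5 - 7.4845*s^4 + 0.0811000000000002*s^3 + 18.0599*s^2 + 1.6205*s - 7.8223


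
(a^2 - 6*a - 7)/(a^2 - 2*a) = (a^2 - 6*a - 7)/(a*(a - 2))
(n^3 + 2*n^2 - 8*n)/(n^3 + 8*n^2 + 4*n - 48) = n/(n + 6)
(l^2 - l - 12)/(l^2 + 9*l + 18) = (l - 4)/(l + 6)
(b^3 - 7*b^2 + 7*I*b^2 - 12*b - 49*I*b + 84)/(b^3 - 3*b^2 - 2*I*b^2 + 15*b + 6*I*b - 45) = (b^2 + b*(-7 + 4*I) - 28*I)/(b^2 - b*(3 + 5*I) + 15*I)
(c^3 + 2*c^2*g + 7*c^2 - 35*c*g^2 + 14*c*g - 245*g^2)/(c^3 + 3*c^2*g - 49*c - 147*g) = (c^2 + 2*c*g - 35*g^2)/(c^2 + 3*c*g - 7*c - 21*g)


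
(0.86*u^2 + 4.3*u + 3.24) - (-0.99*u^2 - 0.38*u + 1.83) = 1.85*u^2 + 4.68*u + 1.41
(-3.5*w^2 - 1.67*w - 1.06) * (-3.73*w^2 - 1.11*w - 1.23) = 13.055*w^4 + 10.1141*w^3 + 10.1125*w^2 + 3.2307*w + 1.3038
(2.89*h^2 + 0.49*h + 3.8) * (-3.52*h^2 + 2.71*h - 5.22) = -10.1728*h^4 + 6.1071*h^3 - 27.1339*h^2 + 7.7402*h - 19.836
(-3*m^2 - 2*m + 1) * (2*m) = -6*m^3 - 4*m^2 + 2*m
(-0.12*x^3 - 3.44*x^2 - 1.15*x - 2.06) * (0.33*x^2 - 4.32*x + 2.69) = -0.0396*x^5 - 0.6168*x^4 + 14.1585*x^3 - 4.9654*x^2 + 5.8057*x - 5.5414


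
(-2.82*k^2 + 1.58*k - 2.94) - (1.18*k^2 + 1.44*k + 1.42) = -4.0*k^2 + 0.14*k - 4.36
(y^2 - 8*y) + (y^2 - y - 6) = 2*y^2 - 9*y - 6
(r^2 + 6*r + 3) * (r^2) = r^4 + 6*r^3 + 3*r^2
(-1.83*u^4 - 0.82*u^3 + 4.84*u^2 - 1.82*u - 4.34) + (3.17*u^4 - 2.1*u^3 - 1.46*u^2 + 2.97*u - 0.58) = 1.34*u^4 - 2.92*u^3 + 3.38*u^2 + 1.15*u - 4.92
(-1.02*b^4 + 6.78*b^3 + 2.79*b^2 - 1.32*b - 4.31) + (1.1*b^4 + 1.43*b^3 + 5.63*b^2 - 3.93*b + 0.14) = 0.0800000000000001*b^4 + 8.21*b^3 + 8.42*b^2 - 5.25*b - 4.17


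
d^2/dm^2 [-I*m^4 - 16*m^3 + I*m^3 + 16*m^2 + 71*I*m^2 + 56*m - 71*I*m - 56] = -12*I*m^2 + 6*m*(-16 + I) + 32 + 142*I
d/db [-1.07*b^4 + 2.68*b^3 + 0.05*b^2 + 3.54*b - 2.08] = -4.28*b^3 + 8.04*b^2 + 0.1*b + 3.54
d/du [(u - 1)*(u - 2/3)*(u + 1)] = 3*u^2 - 4*u/3 - 1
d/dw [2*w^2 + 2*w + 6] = 4*w + 2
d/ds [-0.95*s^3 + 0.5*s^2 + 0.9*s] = -2.85*s^2 + 1.0*s + 0.9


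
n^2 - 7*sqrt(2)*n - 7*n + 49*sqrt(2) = (n - 7)*(n - 7*sqrt(2))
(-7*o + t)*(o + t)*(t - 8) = -7*o^2*t + 56*o^2 - 6*o*t^2 + 48*o*t + t^3 - 8*t^2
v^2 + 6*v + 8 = (v + 2)*(v + 4)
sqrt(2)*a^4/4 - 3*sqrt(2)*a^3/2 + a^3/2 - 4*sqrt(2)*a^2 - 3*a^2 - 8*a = a*(a/2 + 1)*(a - 8)*(sqrt(2)*a/2 + 1)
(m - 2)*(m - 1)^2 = m^3 - 4*m^2 + 5*m - 2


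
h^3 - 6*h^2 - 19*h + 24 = (h - 8)*(h - 1)*(h + 3)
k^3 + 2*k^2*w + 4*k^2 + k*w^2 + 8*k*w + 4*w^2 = (k + 4)*(k + w)^2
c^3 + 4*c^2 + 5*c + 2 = (c + 1)^2*(c + 2)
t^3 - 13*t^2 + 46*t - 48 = (t - 8)*(t - 3)*(t - 2)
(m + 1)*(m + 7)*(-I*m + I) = -I*m^3 - 7*I*m^2 + I*m + 7*I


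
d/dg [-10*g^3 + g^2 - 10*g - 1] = -30*g^2 + 2*g - 10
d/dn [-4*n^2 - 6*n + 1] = -8*n - 6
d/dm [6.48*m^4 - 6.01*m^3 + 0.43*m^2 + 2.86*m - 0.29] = 25.92*m^3 - 18.03*m^2 + 0.86*m + 2.86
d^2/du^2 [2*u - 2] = 0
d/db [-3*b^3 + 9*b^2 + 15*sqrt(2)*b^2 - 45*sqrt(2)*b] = -9*b^2 + 18*b + 30*sqrt(2)*b - 45*sqrt(2)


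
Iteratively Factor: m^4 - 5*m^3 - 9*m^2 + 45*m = (m)*(m^3 - 5*m^2 - 9*m + 45) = m*(m - 5)*(m^2 - 9) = m*(m - 5)*(m - 3)*(m + 3)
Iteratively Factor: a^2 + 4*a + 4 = (a + 2)*(a + 2)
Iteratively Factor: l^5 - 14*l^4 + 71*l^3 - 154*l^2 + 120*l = (l - 3)*(l^4 - 11*l^3 + 38*l^2 - 40*l) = (l - 4)*(l - 3)*(l^3 - 7*l^2 + 10*l) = l*(l - 4)*(l - 3)*(l^2 - 7*l + 10) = l*(l - 4)*(l - 3)*(l - 2)*(l - 5)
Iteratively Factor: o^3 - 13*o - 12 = (o + 3)*(o^2 - 3*o - 4) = (o + 1)*(o + 3)*(o - 4)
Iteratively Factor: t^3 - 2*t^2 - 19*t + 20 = (t - 1)*(t^2 - t - 20) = (t - 1)*(t + 4)*(t - 5)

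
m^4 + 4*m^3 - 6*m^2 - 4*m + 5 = (m - 1)^2*(m + 1)*(m + 5)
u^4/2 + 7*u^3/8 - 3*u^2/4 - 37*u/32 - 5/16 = (u/2 + 1)*(u - 5/4)*(u + 1/2)^2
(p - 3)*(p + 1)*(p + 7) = p^3 + 5*p^2 - 17*p - 21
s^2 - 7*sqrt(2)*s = s*(s - 7*sqrt(2))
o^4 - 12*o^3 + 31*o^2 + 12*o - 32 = (o - 8)*(o - 4)*(o - 1)*(o + 1)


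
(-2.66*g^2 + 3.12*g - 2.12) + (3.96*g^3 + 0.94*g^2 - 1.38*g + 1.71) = 3.96*g^3 - 1.72*g^2 + 1.74*g - 0.41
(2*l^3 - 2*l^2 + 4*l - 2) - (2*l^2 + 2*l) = 2*l^3 - 4*l^2 + 2*l - 2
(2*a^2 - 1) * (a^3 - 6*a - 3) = 2*a^5 - 13*a^3 - 6*a^2 + 6*a + 3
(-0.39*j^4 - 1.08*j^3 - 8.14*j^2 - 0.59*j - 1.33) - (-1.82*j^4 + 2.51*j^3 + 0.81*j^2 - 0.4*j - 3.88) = 1.43*j^4 - 3.59*j^3 - 8.95*j^2 - 0.19*j + 2.55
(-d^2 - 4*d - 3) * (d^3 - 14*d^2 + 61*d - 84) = -d^5 + 10*d^4 - 8*d^3 - 118*d^2 + 153*d + 252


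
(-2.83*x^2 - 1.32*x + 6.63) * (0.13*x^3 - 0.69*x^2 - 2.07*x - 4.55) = -0.3679*x^5 + 1.7811*x^4 + 7.6308*x^3 + 11.0342*x^2 - 7.7181*x - 30.1665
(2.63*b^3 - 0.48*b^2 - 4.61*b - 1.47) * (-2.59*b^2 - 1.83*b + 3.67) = -6.8117*b^5 - 3.5697*b^4 + 22.4704*b^3 + 10.482*b^2 - 14.2286*b - 5.3949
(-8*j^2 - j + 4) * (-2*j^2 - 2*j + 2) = 16*j^4 + 18*j^3 - 22*j^2 - 10*j + 8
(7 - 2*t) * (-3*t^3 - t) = 6*t^4 - 21*t^3 + 2*t^2 - 7*t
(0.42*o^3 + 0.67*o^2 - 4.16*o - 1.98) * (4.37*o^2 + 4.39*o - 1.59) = 1.8354*o^5 + 4.7717*o^4 - 15.9057*o^3 - 27.9803*o^2 - 2.0778*o + 3.1482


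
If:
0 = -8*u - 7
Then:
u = -7/8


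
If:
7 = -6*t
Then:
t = -7/6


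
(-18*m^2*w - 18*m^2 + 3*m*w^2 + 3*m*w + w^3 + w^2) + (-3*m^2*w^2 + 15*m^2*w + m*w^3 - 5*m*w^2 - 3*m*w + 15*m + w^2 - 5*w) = -3*m^2*w^2 - 3*m^2*w - 18*m^2 + m*w^3 - 2*m*w^2 + 15*m + w^3 + 2*w^2 - 5*w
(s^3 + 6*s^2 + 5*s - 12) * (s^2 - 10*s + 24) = s^5 - 4*s^4 - 31*s^3 + 82*s^2 + 240*s - 288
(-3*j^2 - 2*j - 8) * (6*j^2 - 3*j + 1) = -18*j^4 - 3*j^3 - 45*j^2 + 22*j - 8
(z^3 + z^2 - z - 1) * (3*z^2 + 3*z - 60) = 3*z^5 + 6*z^4 - 60*z^3 - 66*z^2 + 57*z + 60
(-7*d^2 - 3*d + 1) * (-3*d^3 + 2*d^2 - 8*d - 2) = 21*d^5 - 5*d^4 + 47*d^3 + 40*d^2 - 2*d - 2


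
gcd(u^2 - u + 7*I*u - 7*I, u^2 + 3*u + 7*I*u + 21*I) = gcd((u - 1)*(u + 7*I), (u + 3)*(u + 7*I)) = u + 7*I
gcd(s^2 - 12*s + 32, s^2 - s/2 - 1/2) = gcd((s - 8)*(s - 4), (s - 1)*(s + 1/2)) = 1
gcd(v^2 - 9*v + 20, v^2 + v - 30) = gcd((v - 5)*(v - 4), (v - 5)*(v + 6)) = v - 5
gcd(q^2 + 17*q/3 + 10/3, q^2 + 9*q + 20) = q + 5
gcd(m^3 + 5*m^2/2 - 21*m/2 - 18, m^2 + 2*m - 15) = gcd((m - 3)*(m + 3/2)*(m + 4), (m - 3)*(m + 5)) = m - 3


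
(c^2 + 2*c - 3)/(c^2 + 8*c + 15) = (c - 1)/(c + 5)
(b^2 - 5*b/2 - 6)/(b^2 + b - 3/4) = 2*(b - 4)/(2*b - 1)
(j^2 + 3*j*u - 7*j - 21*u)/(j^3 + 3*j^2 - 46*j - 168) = (j + 3*u)/(j^2 + 10*j + 24)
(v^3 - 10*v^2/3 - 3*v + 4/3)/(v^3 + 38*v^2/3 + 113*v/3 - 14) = (v^2 - 3*v - 4)/(v^2 + 13*v + 42)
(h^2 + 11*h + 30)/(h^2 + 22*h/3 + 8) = 3*(h + 5)/(3*h + 4)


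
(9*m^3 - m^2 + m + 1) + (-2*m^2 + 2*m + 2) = 9*m^3 - 3*m^2 + 3*m + 3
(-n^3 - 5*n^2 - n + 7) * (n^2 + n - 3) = -n^5 - 6*n^4 - 3*n^3 + 21*n^2 + 10*n - 21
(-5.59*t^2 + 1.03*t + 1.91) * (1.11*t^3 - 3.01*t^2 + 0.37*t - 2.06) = -6.2049*t^5 + 17.9692*t^4 - 3.0485*t^3 + 6.1474*t^2 - 1.4151*t - 3.9346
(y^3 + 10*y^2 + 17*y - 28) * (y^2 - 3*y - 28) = y^5 + 7*y^4 - 41*y^3 - 359*y^2 - 392*y + 784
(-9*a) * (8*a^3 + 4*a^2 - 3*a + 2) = -72*a^4 - 36*a^3 + 27*a^2 - 18*a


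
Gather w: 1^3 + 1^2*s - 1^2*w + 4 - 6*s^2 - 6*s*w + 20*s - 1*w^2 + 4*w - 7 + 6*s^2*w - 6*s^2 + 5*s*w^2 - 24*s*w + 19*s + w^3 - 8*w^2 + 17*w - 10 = -12*s^2 + 40*s + w^3 + w^2*(5*s - 9) + w*(6*s^2 - 30*s + 20) - 12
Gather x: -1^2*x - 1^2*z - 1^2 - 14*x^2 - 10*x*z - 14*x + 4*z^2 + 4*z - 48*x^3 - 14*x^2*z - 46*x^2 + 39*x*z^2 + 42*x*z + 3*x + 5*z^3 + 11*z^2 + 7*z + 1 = -48*x^3 + x^2*(-14*z - 60) + x*(39*z^2 + 32*z - 12) + 5*z^3 + 15*z^2 + 10*z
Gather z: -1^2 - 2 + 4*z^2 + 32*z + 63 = 4*z^2 + 32*z + 60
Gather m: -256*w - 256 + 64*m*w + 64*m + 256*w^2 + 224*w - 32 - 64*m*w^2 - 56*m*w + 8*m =m*(-64*w^2 + 8*w + 72) + 256*w^2 - 32*w - 288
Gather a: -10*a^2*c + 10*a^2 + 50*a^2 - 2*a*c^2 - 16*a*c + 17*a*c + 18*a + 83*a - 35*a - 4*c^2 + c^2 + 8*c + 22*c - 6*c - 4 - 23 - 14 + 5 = a^2*(60 - 10*c) + a*(-2*c^2 + c + 66) - 3*c^2 + 24*c - 36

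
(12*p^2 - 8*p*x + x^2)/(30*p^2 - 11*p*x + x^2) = (-2*p + x)/(-5*p + x)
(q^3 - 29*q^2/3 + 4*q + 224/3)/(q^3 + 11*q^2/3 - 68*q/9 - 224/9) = 3*(q^2 - 12*q + 32)/(3*q^2 + 4*q - 32)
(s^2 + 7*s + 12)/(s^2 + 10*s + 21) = (s + 4)/(s + 7)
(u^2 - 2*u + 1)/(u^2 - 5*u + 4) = (u - 1)/(u - 4)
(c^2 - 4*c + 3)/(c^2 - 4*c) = (c^2 - 4*c + 3)/(c*(c - 4))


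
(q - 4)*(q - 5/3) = q^2 - 17*q/3 + 20/3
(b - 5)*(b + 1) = b^2 - 4*b - 5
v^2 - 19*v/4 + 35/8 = (v - 7/2)*(v - 5/4)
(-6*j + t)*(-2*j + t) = 12*j^2 - 8*j*t + t^2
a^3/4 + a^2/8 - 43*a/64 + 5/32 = (a/4 + 1/2)*(a - 5/4)*(a - 1/4)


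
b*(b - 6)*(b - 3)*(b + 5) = b^4 - 4*b^3 - 27*b^2 + 90*b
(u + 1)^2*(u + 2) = u^3 + 4*u^2 + 5*u + 2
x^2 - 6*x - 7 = (x - 7)*(x + 1)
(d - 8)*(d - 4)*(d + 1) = d^3 - 11*d^2 + 20*d + 32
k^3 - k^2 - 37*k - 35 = (k - 7)*(k + 1)*(k + 5)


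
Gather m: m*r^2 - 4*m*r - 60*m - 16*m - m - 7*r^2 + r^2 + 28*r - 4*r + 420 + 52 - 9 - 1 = m*(r^2 - 4*r - 77) - 6*r^2 + 24*r + 462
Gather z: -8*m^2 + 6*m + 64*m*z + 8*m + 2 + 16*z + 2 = -8*m^2 + 14*m + z*(64*m + 16) + 4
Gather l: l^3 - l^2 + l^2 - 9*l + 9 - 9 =l^3 - 9*l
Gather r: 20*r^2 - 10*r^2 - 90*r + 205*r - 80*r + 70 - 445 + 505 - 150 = 10*r^2 + 35*r - 20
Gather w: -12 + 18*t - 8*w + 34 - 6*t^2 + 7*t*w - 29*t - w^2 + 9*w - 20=-6*t^2 - 11*t - w^2 + w*(7*t + 1) + 2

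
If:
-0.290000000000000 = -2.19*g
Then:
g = 0.13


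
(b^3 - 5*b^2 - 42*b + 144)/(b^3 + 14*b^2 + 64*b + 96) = (b^2 - 11*b + 24)/(b^2 + 8*b + 16)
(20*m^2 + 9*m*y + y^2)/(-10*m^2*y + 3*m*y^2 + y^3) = (4*m + y)/(y*(-2*m + y))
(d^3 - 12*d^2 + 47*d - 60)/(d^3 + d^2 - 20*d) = (d^2 - 8*d + 15)/(d*(d + 5))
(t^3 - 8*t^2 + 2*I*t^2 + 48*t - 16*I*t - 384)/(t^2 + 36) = (t^2 + 8*t*(-1 + I) - 64*I)/(t + 6*I)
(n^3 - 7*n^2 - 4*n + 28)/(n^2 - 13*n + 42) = (n^2 - 4)/(n - 6)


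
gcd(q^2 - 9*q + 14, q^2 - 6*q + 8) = q - 2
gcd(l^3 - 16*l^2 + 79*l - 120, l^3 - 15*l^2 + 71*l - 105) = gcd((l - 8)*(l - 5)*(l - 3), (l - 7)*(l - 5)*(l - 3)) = l^2 - 8*l + 15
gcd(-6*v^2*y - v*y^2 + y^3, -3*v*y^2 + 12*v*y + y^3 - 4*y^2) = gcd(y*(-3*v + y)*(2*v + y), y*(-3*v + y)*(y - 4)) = -3*v*y + y^2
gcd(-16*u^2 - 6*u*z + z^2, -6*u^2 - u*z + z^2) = 2*u + z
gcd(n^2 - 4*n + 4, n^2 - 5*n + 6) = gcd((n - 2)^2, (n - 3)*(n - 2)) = n - 2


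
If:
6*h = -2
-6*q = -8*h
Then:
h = -1/3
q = -4/9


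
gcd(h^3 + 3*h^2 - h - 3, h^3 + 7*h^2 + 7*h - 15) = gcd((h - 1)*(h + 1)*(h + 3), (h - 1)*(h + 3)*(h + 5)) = h^2 + 2*h - 3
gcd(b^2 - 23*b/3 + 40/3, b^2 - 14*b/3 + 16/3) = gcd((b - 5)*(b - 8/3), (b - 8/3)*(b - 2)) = b - 8/3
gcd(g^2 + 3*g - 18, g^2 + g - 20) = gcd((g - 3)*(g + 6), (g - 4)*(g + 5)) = 1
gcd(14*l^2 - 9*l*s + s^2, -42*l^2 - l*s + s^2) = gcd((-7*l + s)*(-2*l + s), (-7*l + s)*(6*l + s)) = -7*l + s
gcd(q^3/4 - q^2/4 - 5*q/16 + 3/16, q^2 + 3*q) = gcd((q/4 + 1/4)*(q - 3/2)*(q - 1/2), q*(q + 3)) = 1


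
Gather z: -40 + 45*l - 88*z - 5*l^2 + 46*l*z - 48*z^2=-5*l^2 + 45*l - 48*z^2 + z*(46*l - 88) - 40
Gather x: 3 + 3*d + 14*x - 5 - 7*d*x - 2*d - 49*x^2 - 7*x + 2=d - 49*x^2 + x*(7 - 7*d)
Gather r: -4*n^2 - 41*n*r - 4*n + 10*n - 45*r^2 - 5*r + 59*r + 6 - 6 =-4*n^2 + 6*n - 45*r^2 + r*(54 - 41*n)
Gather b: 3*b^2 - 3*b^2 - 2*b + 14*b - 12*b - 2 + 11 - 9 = 0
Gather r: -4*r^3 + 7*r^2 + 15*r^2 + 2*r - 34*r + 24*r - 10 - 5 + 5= -4*r^3 + 22*r^2 - 8*r - 10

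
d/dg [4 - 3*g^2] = -6*g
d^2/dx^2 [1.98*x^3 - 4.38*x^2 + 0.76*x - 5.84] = 11.88*x - 8.76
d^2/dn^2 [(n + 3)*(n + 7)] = 2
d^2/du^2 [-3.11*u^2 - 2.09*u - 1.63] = -6.22000000000000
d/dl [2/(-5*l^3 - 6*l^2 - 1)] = 6*l*(5*l + 4)/(5*l^3 + 6*l^2 + 1)^2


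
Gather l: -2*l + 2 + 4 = 6 - 2*l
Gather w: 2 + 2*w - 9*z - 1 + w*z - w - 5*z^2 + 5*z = w*(z + 1) - 5*z^2 - 4*z + 1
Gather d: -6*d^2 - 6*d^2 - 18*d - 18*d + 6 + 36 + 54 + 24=-12*d^2 - 36*d + 120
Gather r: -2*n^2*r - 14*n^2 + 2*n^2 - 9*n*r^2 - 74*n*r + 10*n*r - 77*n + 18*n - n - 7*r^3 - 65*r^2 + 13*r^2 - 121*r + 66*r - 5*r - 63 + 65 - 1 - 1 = -12*n^2 - 60*n - 7*r^3 + r^2*(-9*n - 52) + r*(-2*n^2 - 64*n - 60)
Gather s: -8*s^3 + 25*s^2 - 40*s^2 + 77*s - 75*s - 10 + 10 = -8*s^3 - 15*s^2 + 2*s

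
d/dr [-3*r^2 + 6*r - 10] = 6 - 6*r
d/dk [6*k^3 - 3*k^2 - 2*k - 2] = 18*k^2 - 6*k - 2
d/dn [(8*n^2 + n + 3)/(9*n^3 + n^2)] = 2*(-36*n^3 - 9*n^2 - 41*n - 3)/(n^3*(81*n^2 + 18*n + 1))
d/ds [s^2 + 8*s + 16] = 2*s + 8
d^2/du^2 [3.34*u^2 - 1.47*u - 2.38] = 6.68000000000000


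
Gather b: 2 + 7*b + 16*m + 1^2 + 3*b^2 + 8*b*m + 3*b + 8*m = 3*b^2 + b*(8*m + 10) + 24*m + 3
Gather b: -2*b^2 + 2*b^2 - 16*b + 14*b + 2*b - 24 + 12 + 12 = 0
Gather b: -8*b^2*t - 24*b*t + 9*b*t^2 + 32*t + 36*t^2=-8*b^2*t + b*(9*t^2 - 24*t) + 36*t^2 + 32*t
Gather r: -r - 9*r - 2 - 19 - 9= -10*r - 30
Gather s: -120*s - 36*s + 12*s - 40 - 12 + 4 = -144*s - 48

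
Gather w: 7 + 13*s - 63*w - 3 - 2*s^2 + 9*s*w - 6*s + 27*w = -2*s^2 + 7*s + w*(9*s - 36) + 4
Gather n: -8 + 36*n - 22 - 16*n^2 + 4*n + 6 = -16*n^2 + 40*n - 24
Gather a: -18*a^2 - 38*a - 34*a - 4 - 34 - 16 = -18*a^2 - 72*a - 54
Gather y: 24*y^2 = 24*y^2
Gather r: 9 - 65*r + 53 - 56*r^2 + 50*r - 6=-56*r^2 - 15*r + 56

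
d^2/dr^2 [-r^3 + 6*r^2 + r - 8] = 12 - 6*r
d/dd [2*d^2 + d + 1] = 4*d + 1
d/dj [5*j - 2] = 5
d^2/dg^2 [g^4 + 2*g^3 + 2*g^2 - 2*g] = 12*g^2 + 12*g + 4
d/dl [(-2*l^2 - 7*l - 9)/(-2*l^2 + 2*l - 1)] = (-18*l^2 - 32*l + 25)/(4*l^4 - 8*l^3 + 8*l^2 - 4*l + 1)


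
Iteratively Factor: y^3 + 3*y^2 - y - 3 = (y - 1)*(y^2 + 4*y + 3) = (y - 1)*(y + 1)*(y + 3)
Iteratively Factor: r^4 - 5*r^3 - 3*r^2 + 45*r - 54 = (r - 3)*(r^3 - 2*r^2 - 9*r + 18) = (r - 3)*(r - 2)*(r^2 - 9) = (r - 3)*(r - 2)*(r + 3)*(r - 3)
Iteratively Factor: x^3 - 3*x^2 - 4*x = (x - 4)*(x^2 + x) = x*(x - 4)*(x + 1)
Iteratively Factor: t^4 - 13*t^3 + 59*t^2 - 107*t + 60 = (t - 4)*(t^3 - 9*t^2 + 23*t - 15) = (t - 5)*(t - 4)*(t^2 - 4*t + 3) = (t - 5)*(t - 4)*(t - 3)*(t - 1)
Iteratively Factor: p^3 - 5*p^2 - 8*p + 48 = (p - 4)*(p^2 - p - 12) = (p - 4)*(p + 3)*(p - 4)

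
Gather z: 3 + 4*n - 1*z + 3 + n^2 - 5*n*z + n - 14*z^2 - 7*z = n^2 + 5*n - 14*z^2 + z*(-5*n - 8) + 6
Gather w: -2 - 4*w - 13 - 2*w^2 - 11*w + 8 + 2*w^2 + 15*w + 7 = 0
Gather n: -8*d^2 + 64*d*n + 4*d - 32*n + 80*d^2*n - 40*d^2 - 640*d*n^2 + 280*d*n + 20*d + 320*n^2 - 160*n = -48*d^2 + 24*d + n^2*(320 - 640*d) + n*(80*d^2 + 344*d - 192)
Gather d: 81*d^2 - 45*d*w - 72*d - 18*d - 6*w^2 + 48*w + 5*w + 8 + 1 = 81*d^2 + d*(-45*w - 90) - 6*w^2 + 53*w + 9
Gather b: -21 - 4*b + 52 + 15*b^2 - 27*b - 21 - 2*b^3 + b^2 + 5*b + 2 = -2*b^3 + 16*b^2 - 26*b + 12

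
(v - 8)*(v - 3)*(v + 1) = v^3 - 10*v^2 + 13*v + 24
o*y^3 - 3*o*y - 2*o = (y - 2)*(y + 1)*(o*y + o)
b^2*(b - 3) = b^3 - 3*b^2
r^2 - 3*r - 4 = (r - 4)*(r + 1)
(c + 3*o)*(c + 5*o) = c^2 + 8*c*o + 15*o^2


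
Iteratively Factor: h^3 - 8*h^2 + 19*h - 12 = (h - 4)*(h^2 - 4*h + 3) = (h - 4)*(h - 3)*(h - 1)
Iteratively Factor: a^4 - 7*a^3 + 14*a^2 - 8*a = (a - 1)*(a^3 - 6*a^2 + 8*a) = a*(a - 1)*(a^2 - 6*a + 8) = a*(a - 4)*(a - 1)*(a - 2)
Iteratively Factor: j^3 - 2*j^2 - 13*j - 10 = (j + 2)*(j^2 - 4*j - 5) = (j + 1)*(j + 2)*(j - 5)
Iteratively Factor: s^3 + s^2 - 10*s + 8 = (s - 1)*(s^2 + 2*s - 8) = (s - 2)*(s - 1)*(s + 4)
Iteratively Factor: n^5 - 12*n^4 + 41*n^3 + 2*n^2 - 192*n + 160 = (n - 4)*(n^4 - 8*n^3 + 9*n^2 + 38*n - 40) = (n - 4)*(n + 2)*(n^3 - 10*n^2 + 29*n - 20) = (n - 4)^2*(n + 2)*(n^2 - 6*n + 5) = (n - 5)*(n - 4)^2*(n + 2)*(n - 1)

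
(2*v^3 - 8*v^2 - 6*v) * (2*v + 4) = 4*v^4 - 8*v^3 - 44*v^2 - 24*v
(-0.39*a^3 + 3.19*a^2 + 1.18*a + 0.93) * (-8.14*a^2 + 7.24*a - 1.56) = 3.1746*a^5 - 28.7902*a^4 + 14.0988*a^3 - 4.0034*a^2 + 4.8924*a - 1.4508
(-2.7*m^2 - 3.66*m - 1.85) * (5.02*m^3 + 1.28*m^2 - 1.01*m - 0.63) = -13.554*m^5 - 21.8292*m^4 - 11.2448*m^3 + 3.0296*m^2 + 4.1743*m + 1.1655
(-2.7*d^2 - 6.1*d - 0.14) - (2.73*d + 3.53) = -2.7*d^2 - 8.83*d - 3.67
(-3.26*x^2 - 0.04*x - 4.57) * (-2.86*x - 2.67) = 9.3236*x^3 + 8.8186*x^2 + 13.177*x + 12.2019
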